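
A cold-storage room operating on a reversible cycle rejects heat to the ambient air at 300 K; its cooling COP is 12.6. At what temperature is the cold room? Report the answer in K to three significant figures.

For a Carnot refrigerator COP_R = T_C/(T_H − T_C), so T_C = COP·T_H/(1 + COP).
With T_H = 300.00 K, T_C = 12.6 × 300.00/13.60 = 277.94 K.

278 K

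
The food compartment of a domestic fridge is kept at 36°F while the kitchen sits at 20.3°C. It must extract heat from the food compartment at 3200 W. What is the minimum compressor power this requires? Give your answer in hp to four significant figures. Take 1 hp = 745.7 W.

In absolute terms T_C = 275.37 K and T_H = 293.45 K, so ΔT = 18.08 K.
COP_Carnot = T_C/ΔT = 275.37/18.08 = 15.23.
Ẇ_min = Q̇/COP_Carnot = 3200/15.23 = 210.1 W = 0.2817 hp.

0.2817 hp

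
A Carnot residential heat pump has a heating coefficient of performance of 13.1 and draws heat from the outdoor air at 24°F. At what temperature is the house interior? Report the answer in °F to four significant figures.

COP_HP = T_H/(T_H − T_C) rearranges to T_H = COP·T_C/(COP − 1).
With T_C = 268.71 K, T_H = 13.1 × 268.71/12.10 = 290.91 K.
Converting, 290.91 K = 63.97°F.

63.97 °F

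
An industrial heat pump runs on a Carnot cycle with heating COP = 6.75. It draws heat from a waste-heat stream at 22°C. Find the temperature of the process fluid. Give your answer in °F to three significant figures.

164 °F

COP_HP = T_H/(T_H − T_C) rearranges to T_H = COP·T_C/(COP − 1).
With T_C = 295.15 K, T_H = 6.75 × 295.15/5.750 = 346.48 K.
Converting, 346.48 K = 163.99°F.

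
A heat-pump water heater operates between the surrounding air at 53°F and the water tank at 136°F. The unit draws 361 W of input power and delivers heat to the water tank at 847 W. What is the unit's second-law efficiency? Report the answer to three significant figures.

COP_actual = Q̇_H/Ẇ = 847.0/361.0 = 2.346.
In absolute terms T_C = 284.82 K and T_H = 330.93 K, so ΔT = 46.11 K.
COP_Carnot = T_H/ΔT = 330.93/46.11 = 7.177.
η_II = COP_actual/COP_Carnot = 2.346/7.177 = 0.3269.

0.327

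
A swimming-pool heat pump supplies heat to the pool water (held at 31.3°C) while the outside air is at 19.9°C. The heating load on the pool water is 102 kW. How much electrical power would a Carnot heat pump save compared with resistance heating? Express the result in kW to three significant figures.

98.2 kW

In absolute terms T_C = 293.05 K and T_H = 304.45 K, so ΔT = 11.40 K.
COP_Carnot = T_H/ΔT = 304.45/11.40 = 26.71.
Resistance heating needs Ẇ_res = Q̇_H = 102.0 kW; the reversible heat pump needs only Ẇ_hp = Q̇_H/COP = 3.819 kW.
Saving = 102.0 − 3.819 = 98.18 kW.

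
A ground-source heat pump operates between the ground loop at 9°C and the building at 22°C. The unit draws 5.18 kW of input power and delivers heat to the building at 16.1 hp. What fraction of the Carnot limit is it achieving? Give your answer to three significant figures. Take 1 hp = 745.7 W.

0.102

Converting, Q̇_H = 16.10 hp = 12.01 kW, so COP_actual = Q̇_H/Ẇ = 12.01/5.180 = 2.318.
In absolute terms T_C = 282.15 K and T_H = 295.15 K, so ΔT = 13.00 K.
COP_Carnot = T_H/ΔT = 295.15/13.00 = 22.70.
η_II = COP_actual/COP_Carnot = 2.318/22.70 = 0.1021.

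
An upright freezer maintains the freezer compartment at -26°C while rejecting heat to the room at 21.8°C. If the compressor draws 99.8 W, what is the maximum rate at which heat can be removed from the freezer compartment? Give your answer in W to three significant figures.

In absolute terms T_C = 247.15 K and T_H = 294.95 K, so ΔT = 47.80 K.
COP_Carnot = T_C/ΔT = 247.15/47.80 = 5.171.
Q̇_max = COP_Carnot × Ẇ = 5.171 × 99.80 W = 516.0 W.

516 W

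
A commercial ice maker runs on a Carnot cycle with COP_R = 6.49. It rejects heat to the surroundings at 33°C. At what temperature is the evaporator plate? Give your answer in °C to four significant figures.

For a Carnot refrigerator COP_R = T_C/(T_H − T_C), so T_C = COP·T_H/(1 + COP).
With T_H = 306.15 K, T_C = 6.49 × 306.15/7.490 = 265.28 K.
Converting, 265.28 K = -7.87°C.

-7.874 °C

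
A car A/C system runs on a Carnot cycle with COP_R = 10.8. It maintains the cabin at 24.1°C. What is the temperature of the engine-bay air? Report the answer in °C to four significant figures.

COP_R = T_C/(T_H − T_C) gives T_H − T_C = T_C/COP.
With T_C = 297.25 K, T_H = 297.25 × (1 + 1/10.8) = 324.77 K.
Converting, 324.77 K = 51.62°C.

51.62 °C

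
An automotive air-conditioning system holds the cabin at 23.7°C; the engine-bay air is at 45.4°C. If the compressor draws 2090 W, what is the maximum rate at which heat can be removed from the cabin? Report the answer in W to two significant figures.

In absolute terms T_C = 296.85 K and T_H = 318.55 K, so ΔT = 21.70 K.
COP_Carnot = T_C/ΔT = 296.85/21.70 = 13.68.
Q̇_max = COP_Carnot × Ẇ = 13.68 × 2090 W = 28590 W.

29000 W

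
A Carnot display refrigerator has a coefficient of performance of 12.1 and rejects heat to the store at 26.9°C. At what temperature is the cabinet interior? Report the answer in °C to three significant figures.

For a Carnot refrigerator COP_R = T_C/(T_H − T_C), so T_C = COP·T_H/(1 + COP).
With T_H = 300.05 K, T_C = 12.1 × 300.05/13.10 = 277.15 K.
Converting, 277.15 K = 4.00°C.

4.00 °C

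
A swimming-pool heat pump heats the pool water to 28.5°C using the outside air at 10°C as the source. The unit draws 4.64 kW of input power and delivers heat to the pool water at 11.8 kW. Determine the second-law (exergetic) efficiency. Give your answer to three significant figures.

COP_actual = Q̇_H/Ẇ = 11.80/4.640 = 2.543.
In absolute terms T_C = 283.15 K and T_H = 301.65 K, so ΔT = 18.50 K.
COP_Carnot = T_H/ΔT = 301.65/18.50 = 16.31.
η_II = COP_actual/COP_Carnot = 2.543/16.31 = 0.1560.

0.156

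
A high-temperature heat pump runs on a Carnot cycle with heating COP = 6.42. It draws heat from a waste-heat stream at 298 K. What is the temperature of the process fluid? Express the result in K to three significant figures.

COP_HP = T_H/(T_H − T_C) rearranges to T_H = COP·T_C/(COP − 1).
With T_C = 298.00 K, T_H = 6.42 × 298.00/5.420 = 352.98 K.

353 K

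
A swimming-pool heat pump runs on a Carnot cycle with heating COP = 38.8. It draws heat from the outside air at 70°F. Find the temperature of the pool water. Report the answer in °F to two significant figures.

84 °F

COP_HP = T_H/(T_H − T_C) rearranges to T_H = COP·T_C/(COP − 1).
With T_C = 294.26 K, T_H = 38.8 × 294.26/37.80 = 302.05 K.
Converting, 302.05 K = 84.01°F.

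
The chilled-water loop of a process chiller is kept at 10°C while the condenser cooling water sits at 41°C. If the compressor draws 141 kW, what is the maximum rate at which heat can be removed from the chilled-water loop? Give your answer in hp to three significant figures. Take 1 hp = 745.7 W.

In absolute terms T_C = 283.15 K and T_H = 314.15 K, so ΔT = 31.00 K.
COP_Carnot = T_C/ΔT = 283.15/31.00 = 9.134.
Q̇_max = COP_Carnot × Ẇ = 9.134 × 141.0 kW = 1288 kW = 1727 hp.

1730 hp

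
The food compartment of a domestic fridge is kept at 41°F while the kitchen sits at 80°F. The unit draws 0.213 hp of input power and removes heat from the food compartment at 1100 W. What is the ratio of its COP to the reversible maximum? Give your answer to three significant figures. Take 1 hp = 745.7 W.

Converting, Q̇_C = 1100 W = 1.475 hp, so COP_actual = Q̇_C/Ẇ = 1.475/0.2130 = 6.925.
In absolute terms T_C = 278.15 K and T_H = 299.82 K, so ΔT = 21.67 K.
COP_Carnot = T_C/ΔT = 278.15/21.67 = 12.84.
η_II = COP_actual/COP_Carnot = 6.925/12.84 = 0.5395.

0.539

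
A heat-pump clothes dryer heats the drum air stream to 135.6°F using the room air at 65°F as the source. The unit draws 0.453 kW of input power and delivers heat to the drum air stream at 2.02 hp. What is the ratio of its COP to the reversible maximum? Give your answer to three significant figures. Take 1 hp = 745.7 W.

0.394

Converting, Q̇_H = 2.020 hp = 1.506 kW, so COP_actual = Q̇_H/Ẇ = 1.506/0.4530 = 3.325.
In absolute terms T_C = 291.48 K and T_H = 330.71 K, so ΔT = 39.22 K.
COP_Carnot = T_H/ΔT = 330.71/39.22 = 8.432.
η_II = COP_actual/COP_Carnot = 3.325/8.432 = 0.3944.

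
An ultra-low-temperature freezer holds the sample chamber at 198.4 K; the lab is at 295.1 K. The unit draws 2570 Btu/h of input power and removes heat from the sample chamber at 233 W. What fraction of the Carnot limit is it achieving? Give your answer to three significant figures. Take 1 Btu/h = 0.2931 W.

0.151

Converting, Q̇_C = 233.0 W = 795.0 Btu/h, so COP_actual = Q̇_C/Ẇ = 795.0/2570 = 0.3093.
The reservoir spacing is ΔT = 295.1 − 198.4 = 96.70 K.
COP_Carnot = T_C/ΔT = 198.40/96.70 = 2.052.
η_II = COP_actual/COP_Carnot = 0.3093/2.052 = 0.1508.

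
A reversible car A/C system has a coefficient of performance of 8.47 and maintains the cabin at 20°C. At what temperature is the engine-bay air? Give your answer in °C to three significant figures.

COP_R = T_C/(T_H − T_C) gives T_H − T_C = T_C/COP.
With T_C = 293.15 K, T_H = 293.15 × (1 + 1/8.47) = 327.76 K.
Converting, 327.76 K = 54.61°C.

54.6 °C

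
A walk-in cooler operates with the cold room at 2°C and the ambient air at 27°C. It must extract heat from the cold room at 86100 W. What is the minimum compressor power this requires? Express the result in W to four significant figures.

In absolute terms T_C = 275.15 K and T_H = 300.15 K, so ΔT = 25.00 K.
COP_Carnot = T_C/ΔT = 275.15/25.00 = 11.01.
Ẇ_min = Q̇/COP_Carnot = 86100/11.01 = 7823 W.

7823 W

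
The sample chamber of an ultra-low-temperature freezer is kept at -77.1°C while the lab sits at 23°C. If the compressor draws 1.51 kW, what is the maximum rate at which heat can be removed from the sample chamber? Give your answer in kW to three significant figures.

In absolute terms T_C = 196.05 K and T_H = 296.15 K, so ΔT = 100.1 K.
COP_Carnot = T_C/ΔT = 196.05/100.1 = 1.959.
Q̇_max = COP_Carnot × Ẇ = 1.959 × 1.510 kW = 2.957 kW.

2.96 kW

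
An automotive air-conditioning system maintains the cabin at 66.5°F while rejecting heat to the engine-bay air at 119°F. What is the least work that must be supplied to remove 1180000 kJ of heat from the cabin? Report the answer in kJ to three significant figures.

In absolute terms T_C = 292.32 K and T_H = 321.48 K, so ΔT = 29.17 K.
The reversible limit is COP_R = T_C/ΔT = 10.02, so W_min = Q_C/COP = Q_C·ΔT/T_C.
W_min = 1180000 × 29.17/292.32 = 117700 kJ.

118000 kJ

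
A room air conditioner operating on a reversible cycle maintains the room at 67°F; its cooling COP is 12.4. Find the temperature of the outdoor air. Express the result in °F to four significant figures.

COP_R = T_C/(T_H − T_C) gives T_H − T_C = T_C/COP.
With T_C = 292.59 K, T_H = 292.59 × (1 + 1/12.4) = 316.19 K.
Converting, 316.19 K = 109.47°F.

109.5 °F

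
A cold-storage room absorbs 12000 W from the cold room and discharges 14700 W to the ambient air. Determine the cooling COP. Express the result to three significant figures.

4.44

The first law gives Q̇_H = Q̇_C + Ẇ, so the three rates are Q̇_C = 12000, Q̇_H = 14700, Ẇ = 2700 W.
COP_R = Q̇_C/Ẇ = 12000/2700 = 4.444.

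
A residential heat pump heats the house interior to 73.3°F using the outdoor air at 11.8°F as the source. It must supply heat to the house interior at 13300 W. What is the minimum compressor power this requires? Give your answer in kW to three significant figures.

1.53 kW

In absolute terms T_C = 261.93 K and T_H = 296.09 K, so ΔT = 34.17 K.
COP_Carnot = T_H/ΔT = 296.09/34.17 = 8.666.
Ẇ_min = Q̇/COP_Carnot = 13300/8.666 = 1535 W = 1.535 kW.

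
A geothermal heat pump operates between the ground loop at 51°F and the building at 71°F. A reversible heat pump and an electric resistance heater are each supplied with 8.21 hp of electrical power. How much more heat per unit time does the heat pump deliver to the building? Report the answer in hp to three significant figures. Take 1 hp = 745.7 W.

210 hp

In absolute terms T_C = 283.71 K and T_H = 294.82 K, so ΔT = 11.11 K.
COP_Carnot = T_H/ΔT = 294.82/11.11 = 26.53.
The heat pump delivers Q̇_H = COP × Ẇ = 217.8 hp; the resistance heater delivers Ẇ = 8.210 hp.
Extra = (COP − 1)·Ẇ = 209.6 hp.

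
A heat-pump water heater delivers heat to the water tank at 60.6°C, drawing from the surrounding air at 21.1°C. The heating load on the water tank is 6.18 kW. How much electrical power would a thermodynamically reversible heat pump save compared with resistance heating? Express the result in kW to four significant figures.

5.449 kW

In absolute terms T_C = 294.25 K and T_H = 333.75 K, so ΔT = 39.50 K.
COP_Carnot = T_H/ΔT = 333.75/39.50 = 8.449.
Resistance heating needs Ẇ_res = Q̇_H = 6.180 kW; the reversible heat pump needs only Ẇ_hp = Q̇_H/COP = 0.7314 kW.
Saving = 6.180 − 0.7314 = 5.449 kW.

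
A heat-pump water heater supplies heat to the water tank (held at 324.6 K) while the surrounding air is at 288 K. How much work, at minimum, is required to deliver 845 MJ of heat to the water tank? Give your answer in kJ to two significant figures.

The reservoir spacing is ΔT = 324.6 − 288 = 36.60 K.
The reversible limit is COP_HP = T_H/ΔT = 8.869, so W_min = Q_H/COP = Q_H·ΔT/T_H.
W_min = 845.0 × 36.60/324.60 = 95.28 MJ = 95280 kJ.

95000 kJ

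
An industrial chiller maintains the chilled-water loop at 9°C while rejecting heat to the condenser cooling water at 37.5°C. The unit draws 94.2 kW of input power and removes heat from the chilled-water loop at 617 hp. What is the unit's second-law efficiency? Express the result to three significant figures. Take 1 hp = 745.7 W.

0.493

Converting, Q̇_C = 617.0 hp = 460.1 kW, so COP_actual = Q̇_C/Ẇ = 460.1/94.20 = 4.884.
In absolute terms T_C = 282.15 K and T_H = 310.65 K, so ΔT = 28.50 K.
COP_Carnot = T_C/ΔT = 282.15/28.50 = 9.900.
η_II = COP_actual/COP_Carnot = 4.884/9.900 = 0.4934.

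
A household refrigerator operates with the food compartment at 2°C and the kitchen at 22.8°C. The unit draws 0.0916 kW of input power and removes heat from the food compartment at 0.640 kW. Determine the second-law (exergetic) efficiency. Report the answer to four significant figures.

COP_actual = Q̇_C/Ẇ = 0.6400/0.09160 = 6.987.
In absolute terms T_C = 275.15 K and T_H = 295.95 K, so ΔT = 20.80 K.
COP_Carnot = T_C/ΔT = 275.15/20.80 = 13.23.
η_II = COP_actual/COP_Carnot = 6.987/13.23 = 0.5282.

0.5282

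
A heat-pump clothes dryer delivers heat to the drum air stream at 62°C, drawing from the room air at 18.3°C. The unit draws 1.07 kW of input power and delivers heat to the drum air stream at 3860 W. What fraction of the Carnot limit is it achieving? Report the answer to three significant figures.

0.470

Converting, Q̇_H = 3860 W = 3.860 kW, so COP_actual = Q̇_H/Ẇ = 3.860/1.070 = 3.607.
In absolute terms T_C = 291.45 K and T_H = 335.15 K, so ΔT = 43.70 K.
COP_Carnot = T_H/ΔT = 335.15/43.70 = 7.669.
η_II = COP_actual/COP_Carnot = 3.607/7.669 = 0.4704.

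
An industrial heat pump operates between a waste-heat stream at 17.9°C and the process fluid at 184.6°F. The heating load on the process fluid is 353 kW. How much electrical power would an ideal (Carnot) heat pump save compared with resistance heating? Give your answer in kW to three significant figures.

In absolute terms T_C = 291.05 K and T_H = 357.93 K, so ΔT = 66.88 K.
COP_Carnot = T_H/ΔT = 357.93/66.88 = 5.352.
Resistance heating needs Ẇ_res = Q̇_H = 353.0 kW; the reversible heat pump needs only Ẇ_hp = Q̇_H/COP = 65.96 kW.
Saving = 353.0 − 65.96 = 287.0 kW.

287 kW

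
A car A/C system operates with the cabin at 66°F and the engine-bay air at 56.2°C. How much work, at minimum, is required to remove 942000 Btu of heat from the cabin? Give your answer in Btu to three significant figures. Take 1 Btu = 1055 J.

120000 Btu

In absolute terms T_C = 292.04 K and T_H = 329.35 K, so ΔT = 37.31 K.
The reversible limit is COP_R = T_C/ΔT = 7.827, so W_min = Q_C/COP = Q_C·ΔT/T_C.
W_min = 942000 × 37.31/292.04 = 120400 Btu.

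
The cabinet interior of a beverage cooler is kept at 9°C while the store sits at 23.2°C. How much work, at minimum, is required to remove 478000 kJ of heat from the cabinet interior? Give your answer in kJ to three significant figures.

24100 kJ

In absolute terms T_C = 282.15 K and T_H = 296.35 K, so ΔT = 14.20 K.
The reversible limit is COP_R = T_C/ΔT = 19.87, so W_min = Q_C/COP = Q_C·ΔT/T_C.
W_min = 478000 × 14.20/282.15 = 24060 kJ.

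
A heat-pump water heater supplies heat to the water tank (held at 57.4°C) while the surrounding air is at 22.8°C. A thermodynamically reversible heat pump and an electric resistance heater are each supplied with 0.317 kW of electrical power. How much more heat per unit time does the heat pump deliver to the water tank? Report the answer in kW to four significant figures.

2.711 kW

In absolute terms T_C = 295.95 K and T_H = 330.55 K, so ΔT = 34.60 K.
COP_Carnot = T_H/ΔT = 330.55/34.60 = 9.553.
The heat pump delivers Q̇_H = COP × Ẇ = 3.028 kW; the resistance heater delivers Ẇ = 0.3170 kW.
Extra = (COP − 1)·Ẇ = 2.711 kW.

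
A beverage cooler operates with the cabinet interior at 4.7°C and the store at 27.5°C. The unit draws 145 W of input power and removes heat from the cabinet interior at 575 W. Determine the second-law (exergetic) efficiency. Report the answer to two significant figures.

COP_actual = Q̇_C/Ẇ = 575.0/145.0 = 3.966.
In absolute terms T_C = 277.85 K and T_H = 300.65 K, so ΔT = 22.80 K.
COP_Carnot = T_C/ΔT = 277.85/22.80 = 12.19.
η_II = COP_actual/COP_Carnot = 3.966/12.19 = 0.3254.

0.33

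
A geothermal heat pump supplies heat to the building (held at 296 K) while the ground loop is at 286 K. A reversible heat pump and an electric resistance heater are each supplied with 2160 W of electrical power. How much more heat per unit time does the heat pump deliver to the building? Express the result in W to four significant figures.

61780 W

The reservoir spacing is ΔT = 296 − 286 = 10.00 K.
COP_Carnot = T_H/ΔT = 296.00/10.00 = 29.60.
The heat pump delivers Q̇_H = COP × Ẇ = 63940 W; the resistance heater delivers Ẇ = 2160 W.
Extra = (COP − 1)·Ẇ = 61780 W.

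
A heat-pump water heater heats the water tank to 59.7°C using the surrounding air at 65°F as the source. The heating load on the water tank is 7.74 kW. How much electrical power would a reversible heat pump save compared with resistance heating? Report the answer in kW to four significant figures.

In absolute terms T_C = 291.48 K and T_H = 332.85 K, so ΔT = 41.37 K.
COP_Carnot = T_H/ΔT = 332.85/41.37 = 8.046.
Resistance heating needs Ẇ_res = Q̇_H = 7.740 kW; the reversible heat pump needs only Ẇ_hp = Q̇_H/COP = 0.9619 kW.
Saving = 7.740 − 0.9619 = 6.778 kW.

6.778 kW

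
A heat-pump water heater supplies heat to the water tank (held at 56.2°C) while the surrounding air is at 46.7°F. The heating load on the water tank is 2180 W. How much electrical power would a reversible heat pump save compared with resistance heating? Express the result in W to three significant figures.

1860 W

In absolute terms T_C = 281.32 K and T_H = 329.35 K, so ΔT = 48.03 K.
COP_Carnot = T_H/ΔT = 329.35/48.03 = 6.857.
Resistance heating needs Ẇ_res = Q̇_H = 2180 W; the reversible heat pump needs only Ẇ_hp = Q̇_H/COP = 317.9 W.
Saving = 2180 − 317.9 = 1862 W.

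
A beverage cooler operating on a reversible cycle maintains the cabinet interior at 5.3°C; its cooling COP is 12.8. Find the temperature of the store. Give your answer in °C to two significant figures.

COP_R = T_C/(T_H − T_C) gives T_H − T_C = T_C/COP.
With T_C = 278.45 K, T_H = 278.45 × (1 + 1/12.8) = 300.20 K.
Converting, 300.20 K = 27.05°C.

27 °C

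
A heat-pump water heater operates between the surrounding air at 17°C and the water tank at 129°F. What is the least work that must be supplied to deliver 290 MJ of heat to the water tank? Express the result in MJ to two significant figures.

In absolute terms T_C = 290.15 K and T_H = 327.04 K, so ΔT = 36.89 K.
The reversible limit is COP_HP = T_H/ΔT = 8.866, so W_min = Q_H/COP = Q_H·ΔT/T_H.
W_min = 290.0 × 36.89/327.04 = 32.71 MJ.

33 MJ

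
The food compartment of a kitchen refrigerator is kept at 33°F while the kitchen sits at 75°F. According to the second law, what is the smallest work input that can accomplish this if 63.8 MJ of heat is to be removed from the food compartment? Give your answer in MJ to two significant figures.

5.4 MJ

In absolute terms T_C = 273.71 K and T_H = 297.04 K, so ΔT = 23.33 K.
The reversible limit is COP_R = T_C/ΔT = 11.73, so W_min = Q_C/COP = Q_C·ΔT/T_C.
W_min = 63.80 × 23.33/273.71 = 5.439 MJ.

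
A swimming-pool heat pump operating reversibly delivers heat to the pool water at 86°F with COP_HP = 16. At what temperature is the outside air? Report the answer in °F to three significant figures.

51.9 °F

COP_HP = T_H/(T_H − T_C) gives T_H − T_C = T_H/COP.
With T_H = 303.15 K, T_C = 303.15 × (1 − 1/16) = 284.20 K.
Converting, 284.20 K = 51.90°F.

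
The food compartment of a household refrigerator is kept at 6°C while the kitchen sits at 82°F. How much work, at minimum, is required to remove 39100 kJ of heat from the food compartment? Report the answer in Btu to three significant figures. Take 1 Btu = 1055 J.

2890 Btu

In absolute terms T_C = 279.15 K and T_H = 300.93 K, so ΔT = 21.78 K.
The reversible limit is COP_R = T_C/ΔT = 12.82, so W_min = Q_C/COP = Q_C·ΔT/T_C.
W_min = 39100 × 21.78/279.15 = 3050 kJ = 2891 Btu.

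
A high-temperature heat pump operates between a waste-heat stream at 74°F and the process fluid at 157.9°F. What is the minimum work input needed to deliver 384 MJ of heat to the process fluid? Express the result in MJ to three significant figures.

52.2 MJ

In absolute terms T_C = 296.48 K and T_H = 343.09 K, so ΔT = 46.61 K.
The reversible limit is COP_HP = T_H/ΔT = 7.361, so W_min = Q_H/COP = Q_H·ΔT/T_H.
W_min = 384.0 × 46.61/343.09 = 52.17 MJ.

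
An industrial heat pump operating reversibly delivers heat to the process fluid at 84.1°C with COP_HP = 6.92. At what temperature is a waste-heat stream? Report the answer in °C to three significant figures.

32.5 °C

COP_HP = T_H/(T_H − T_C) gives T_H − T_C = T_H/COP.
With T_H = 357.25 K, T_C = 357.25 × (1 − 1/6.92) = 305.62 K.
Converting, 305.62 K = 32.47°C.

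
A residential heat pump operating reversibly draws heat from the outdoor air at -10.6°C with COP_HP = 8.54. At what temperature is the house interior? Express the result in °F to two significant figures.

76 °F

COP_HP = T_H/(T_H − T_C) rearranges to T_H = COP·T_C/(COP − 1).
With T_C = 262.55 K, T_H = 8.54 × 262.55/7.540 = 297.37 K.
Converting, 297.37 K = 75.60°F.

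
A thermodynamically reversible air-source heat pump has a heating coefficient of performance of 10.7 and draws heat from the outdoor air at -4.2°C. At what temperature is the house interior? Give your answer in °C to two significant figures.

24 °C

COP_HP = T_H/(T_H − T_C) rearranges to T_H = COP·T_C/(COP − 1).
With T_C = 268.95 K, T_H = 10.7 × 268.95/9.700 = 296.68 K.
Converting, 296.68 K = 23.53°C.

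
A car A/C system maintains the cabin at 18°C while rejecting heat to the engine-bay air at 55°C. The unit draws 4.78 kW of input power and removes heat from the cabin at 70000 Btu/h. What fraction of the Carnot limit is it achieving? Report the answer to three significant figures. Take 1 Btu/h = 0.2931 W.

Converting, Q̇_C = 70000 Btu/h = 20.52 kW, so COP_actual = Q̇_C/Ẇ = 20.52/4.780 = 4.292.
In absolute terms T_C = 291.15 K and T_H = 328.15 K, so ΔT = 37.00 K.
COP_Carnot = T_C/ΔT = 291.15/37.00 = 7.869.
η_II = COP_actual/COP_Carnot = 4.292/7.869 = 0.5455.

0.545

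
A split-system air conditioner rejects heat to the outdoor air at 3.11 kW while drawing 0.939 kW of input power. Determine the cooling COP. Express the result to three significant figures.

The first law gives Q̇_H = Q̇_C + Ẇ, so the three rates are Q̇_C = 2.171, Q̇_H = 3.110, Ẇ = 0.9390 kW.
COP_R = Q̇_C/Ẇ = 2.171/0.9390 = 2.312.

2.31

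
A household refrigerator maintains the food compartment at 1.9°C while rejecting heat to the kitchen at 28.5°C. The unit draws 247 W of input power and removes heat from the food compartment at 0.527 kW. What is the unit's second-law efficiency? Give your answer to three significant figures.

0.206

Converting, Q̇_C = 0.5270 kW = 527.0 W, so COP_actual = Q̇_C/Ẇ = 527.0/247.0 = 2.134.
In absolute terms T_C = 275.05 K and T_H = 301.65 K, so ΔT = 26.60 K.
COP_Carnot = T_C/ΔT = 275.05/26.60 = 10.34.
η_II = COP_actual/COP_Carnot = 2.134/10.34 = 0.2063.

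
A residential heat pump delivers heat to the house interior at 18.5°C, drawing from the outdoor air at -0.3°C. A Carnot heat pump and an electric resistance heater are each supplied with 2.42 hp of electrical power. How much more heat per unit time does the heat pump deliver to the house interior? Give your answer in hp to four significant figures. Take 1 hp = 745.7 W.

In absolute terms T_C = 272.85 K and T_H = 291.65 K, so ΔT = 18.80 K.
COP_Carnot = T_H/ΔT = 291.65/18.80 = 15.51.
The heat pump delivers Q̇_H = COP × Ẇ = 37.54 hp; the resistance heater delivers Ẇ = 2.420 hp.
Extra = (COP − 1)·Ẇ = 35.12 hp.

35.12 hp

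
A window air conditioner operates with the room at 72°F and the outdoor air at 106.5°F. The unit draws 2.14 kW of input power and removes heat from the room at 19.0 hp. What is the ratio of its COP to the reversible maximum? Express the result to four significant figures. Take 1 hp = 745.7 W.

Converting, Q̇_C = 19.00 hp = 14.17 kW, so COP_actual = Q̇_C/Ẇ = 14.17/2.140 = 6.621.
In absolute terms T_C = 295.37 K and T_H = 314.54 K, so ΔT = 19.17 K.
COP_Carnot = T_C/ΔT = 295.37/19.17 = 15.41.
η_II = COP_actual/COP_Carnot = 6.621/15.41 = 0.4296.

0.4296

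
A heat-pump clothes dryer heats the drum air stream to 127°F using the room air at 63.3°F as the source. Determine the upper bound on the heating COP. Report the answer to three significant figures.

9.21

In absolute terms T_C = 290.54 K and T_H = 325.93 K, so ΔT = 35.39 K.
For a reversible cycle, COP_Carnot = T_H/ΔT = 325.93/35.39 = 9.210.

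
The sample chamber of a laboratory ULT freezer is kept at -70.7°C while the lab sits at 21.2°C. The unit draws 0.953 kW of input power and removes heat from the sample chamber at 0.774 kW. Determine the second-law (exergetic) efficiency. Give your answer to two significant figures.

0.37

COP_actual = Q̇_C/Ẇ = 0.7740/0.9530 = 0.8122.
In absolute terms T_C = 202.45 K and T_H = 294.35 K, so ΔT = 91.90 K.
COP_Carnot = T_C/ΔT = 202.45/91.90 = 2.203.
η_II = COP_actual/COP_Carnot = 0.8122/2.203 = 0.3687.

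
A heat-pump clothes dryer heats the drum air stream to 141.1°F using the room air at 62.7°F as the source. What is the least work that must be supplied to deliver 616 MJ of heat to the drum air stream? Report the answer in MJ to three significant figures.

In absolute terms T_C = 290.21 K and T_H = 333.76 K, so ΔT = 43.56 K.
The reversible limit is COP_HP = T_H/ΔT = 7.663, so W_min = Q_H/COP = Q_H·ΔT/T_H.
W_min = 616.0 × 43.56/333.76 = 80.39 MJ.

80.4 MJ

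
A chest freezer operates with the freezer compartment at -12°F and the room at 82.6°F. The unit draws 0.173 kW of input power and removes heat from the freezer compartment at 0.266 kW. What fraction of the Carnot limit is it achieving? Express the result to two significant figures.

0.32

COP_actual = Q̇_C/Ẇ = 0.2660/0.1730 = 1.538.
In absolute terms T_C = 248.71 K and T_H = 301.26 K, so ΔT = 52.56 K.
COP_Carnot = T_C/ΔT = 248.71/52.56 = 4.732.
η_II = COP_actual/COP_Carnot = 1.538/4.732 = 0.3249.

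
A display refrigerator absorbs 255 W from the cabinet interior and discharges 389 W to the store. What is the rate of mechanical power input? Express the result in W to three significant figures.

134 W

For a cyclic device the first law requires Q̇_H = Q̇_C + Ẇ.
Ẇ = Q̇_H − Q̇_C = 134.0 W.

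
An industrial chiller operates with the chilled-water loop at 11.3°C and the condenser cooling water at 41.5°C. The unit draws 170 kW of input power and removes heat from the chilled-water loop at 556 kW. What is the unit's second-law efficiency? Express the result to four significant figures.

0.3472

COP_actual = Q̇_C/Ẇ = 556.0/170.0 = 3.271.
In absolute terms T_C = 284.45 K and T_H = 314.65 K, so ΔT = 30.20 K.
COP_Carnot = T_C/ΔT = 284.45/30.20 = 9.419.
η_II = COP_actual/COP_Carnot = 3.271/9.419 = 0.3472.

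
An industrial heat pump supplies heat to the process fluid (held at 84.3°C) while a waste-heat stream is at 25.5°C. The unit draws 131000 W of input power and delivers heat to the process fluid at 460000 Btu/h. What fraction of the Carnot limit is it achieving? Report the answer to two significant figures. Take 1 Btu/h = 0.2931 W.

0.17

Converting, Q̇_H = 460000 Btu/h = 134800 W, so COP_actual = Q̇_H/Ẇ = 134800/131000 = 1.029.
In absolute terms T_C = 298.65 K and T_H = 357.45 K, so ΔT = 58.80 K.
COP_Carnot = T_H/ΔT = 357.45/58.80 = 6.079.
η_II = COP_actual/COP_Carnot = 1.029/6.079 = 0.1693.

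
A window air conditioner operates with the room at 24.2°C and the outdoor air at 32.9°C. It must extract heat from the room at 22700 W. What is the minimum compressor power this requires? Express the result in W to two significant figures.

660 W

In absolute terms T_C = 297.35 K and T_H = 306.05 K, so ΔT = 8.700 K.
COP_Carnot = T_C/ΔT = 297.35/8.700 = 34.18.
Ẇ_min = Q̇/COP_Carnot = 22700/34.18 = 664.2 W.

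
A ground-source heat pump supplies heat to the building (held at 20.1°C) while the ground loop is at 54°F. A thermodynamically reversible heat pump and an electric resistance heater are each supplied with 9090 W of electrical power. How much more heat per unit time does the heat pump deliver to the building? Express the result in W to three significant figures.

In absolute terms T_C = 285.37 K and T_H = 293.25 K, so ΔT = 7.878 K.
COP_Carnot = T_H/ΔT = 293.25/7.878 = 37.22.
The heat pump delivers Q̇_H = COP × Ẇ = 338400 W; the resistance heater delivers Ẇ = 9090 W.
Extra = (COP − 1)·Ẇ = 329300 W.

329000 W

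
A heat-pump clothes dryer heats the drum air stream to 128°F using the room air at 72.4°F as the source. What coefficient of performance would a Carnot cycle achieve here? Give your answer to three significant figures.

10.6

In absolute terms T_C = 295.59 K and T_H = 326.48 K, so ΔT = 30.89 K.
For a reversible cycle, COP_Carnot = T_H/ΔT = 326.48/30.89 = 10.57.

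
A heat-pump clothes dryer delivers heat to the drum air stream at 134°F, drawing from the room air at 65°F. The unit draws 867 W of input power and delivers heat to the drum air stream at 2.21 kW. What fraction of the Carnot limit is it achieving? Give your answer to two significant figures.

0.30

Converting, Q̇_H = 2.210 kW = 2210 W, so COP_actual = Q̇_H/Ẇ = 2210/867.0 = 2.549.
In absolute terms T_C = 291.48 K and T_H = 329.82 K, so ΔT = 38.33 K.
COP_Carnot = T_H/ΔT = 329.82/38.33 = 8.604.
η_II = COP_actual/COP_Carnot = 2.549/8.604 = 0.2963.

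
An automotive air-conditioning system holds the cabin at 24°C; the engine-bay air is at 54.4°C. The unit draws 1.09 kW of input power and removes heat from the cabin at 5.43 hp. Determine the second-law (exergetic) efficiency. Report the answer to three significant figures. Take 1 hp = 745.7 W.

Converting, Q̇_C = 5.430 hp = 4.049 kW, so COP_actual = Q̇_C/Ẇ = 4.049/1.090 = 3.715.
In absolute terms T_C = 297.15 K and T_H = 327.55 K, so ΔT = 30.40 K.
COP_Carnot = T_C/ΔT = 297.15/30.40 = 9.775.
η_II = COP_actual/COP_Carnot = 3.715/9.775 = 0.3800.

0.380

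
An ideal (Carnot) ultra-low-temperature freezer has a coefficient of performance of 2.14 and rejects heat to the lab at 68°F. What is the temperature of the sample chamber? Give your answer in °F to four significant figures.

-100.0 °F

For a Carnot refrigerator COP_R = T_C/(T_H − T_C), so T_C = COP·T_H/(1 + COP).
With T_H = 293.15 K, T_C = 2.14 × 293.15/3.140 = 199.79 K.
Converting, 199.79 K = -100.05°F.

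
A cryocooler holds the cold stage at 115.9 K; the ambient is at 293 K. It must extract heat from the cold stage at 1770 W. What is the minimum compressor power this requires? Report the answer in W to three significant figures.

The reservoir spacing is ΔT = 293 − 115.9 = 177.1 K.
COP_Carnot = T_C/ΔT = 115.90/177.1 = 0.6544.
Ẇ_min = Q̇/COP_Carnot = 1770/0.6544 = 2705 W.

2700 W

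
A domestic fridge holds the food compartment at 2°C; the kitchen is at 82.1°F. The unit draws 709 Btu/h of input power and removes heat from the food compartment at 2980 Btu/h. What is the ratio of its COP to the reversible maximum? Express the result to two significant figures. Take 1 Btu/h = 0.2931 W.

COP_actual = Q̇_C/Ẇ = 2980/709.0 = 4.203.
In absolute terms T_C = 275.15 K and T_H = 300.98 K, so ΔT = 25.83 K.
COP_Carnot = T_C/ΔT = 275.15/25.83 = 10.65.
η_II = COP_actual/COP_Carnot = 4.203/10.65 = 0.3946.

0.39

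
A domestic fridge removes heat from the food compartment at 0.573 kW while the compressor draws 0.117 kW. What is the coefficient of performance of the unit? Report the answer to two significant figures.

4.9

The first law gives Q̇_H = Q̇_C + Ẇ, so the three rates are Q̇_C = 0.5730, Q̇_H = 0.6900, Ẇ = 0.1170 kW.
COP_R = Q̇_C/Ẇ = 0.5730/0.1170 = 4.897.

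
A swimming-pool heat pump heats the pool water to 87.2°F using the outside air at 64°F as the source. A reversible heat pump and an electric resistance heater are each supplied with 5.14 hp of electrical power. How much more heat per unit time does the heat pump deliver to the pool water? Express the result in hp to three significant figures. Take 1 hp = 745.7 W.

116 hp

In absolute terms T_C = 290.93 K and T_H = 303.82 K, so ΔT = 12.89 K.
COP_Carnot = T_H/ΔT = 303.82/12.89 = 23.57.
The heat pump delivers Q̇_H = COP × Ẇ = 121.2 hp; the resistance heater delivers Ẇ = 5.140 hp.
Extra = (COP − 1)·Ẇ = 116.0 hp.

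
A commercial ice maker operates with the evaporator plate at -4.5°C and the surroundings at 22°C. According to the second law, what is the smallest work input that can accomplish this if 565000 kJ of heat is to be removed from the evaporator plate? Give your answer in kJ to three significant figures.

55700 kJ

In absolute terms T_C = 268.65 K and T_H = 295.15 K, so ΔT = 26.50 K.
The reversible limit is COP_R = T_C/ΔT = 10.14, so W_min = Q_C/COP = Q_C·ΔT/T_C.
W_min = 565000 × 26.50/268.65 = 55730 kJ.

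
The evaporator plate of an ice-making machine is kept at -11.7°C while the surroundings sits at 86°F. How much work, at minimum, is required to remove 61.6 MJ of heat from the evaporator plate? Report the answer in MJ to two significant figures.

In absolute terms T_C = 261.45 K and T_H = 303.15 K, so ΔT = 41.70 K.
The reversible limit is COP_R = T_C/ΔT = 6.270, so W_min = Q_C/COP = Q_C·ΔT/T_C.
W_min = 61.60 × 41.70/261.45 = 9.825 MJ.

9.8 MJ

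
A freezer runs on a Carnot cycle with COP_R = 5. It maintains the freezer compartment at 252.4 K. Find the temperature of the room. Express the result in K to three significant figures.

COP_R = T_C/(T_H − T_C) gives T_H − T_C = T_C/COP.
With T_C = 252.40 K, T_H = 252.40 × (1 + 1/5) = 302.88 K.

303 K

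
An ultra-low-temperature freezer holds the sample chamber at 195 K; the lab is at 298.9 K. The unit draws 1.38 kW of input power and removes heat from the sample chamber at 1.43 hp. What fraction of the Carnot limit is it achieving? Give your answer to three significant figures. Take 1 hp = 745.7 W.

Converting, Q̇_C = 1.430 hp = 1.066 kW, so COP_actual = Q̇_C/Ẇ = 1.066/1.380 = 0.7727.
The reservoir spacing is ΔT = 298.9 − 195 = 103.9 K.
COP_Carnot = T_C/ΔT = 195.00/103.9 = 1.877.
η_II = COP_actual/COP_Carnot = 0.7727/1.877 = 0.4117.

0.412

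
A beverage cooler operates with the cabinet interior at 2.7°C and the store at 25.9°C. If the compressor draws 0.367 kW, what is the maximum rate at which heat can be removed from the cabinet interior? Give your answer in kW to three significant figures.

In absolute terms T_C = 275.85 K and T_H = 299.05 K, so ΔT = 23.20 K.
COP_Carnot = T_C/ΔT = 275.85/23.20 = 11.89.
Q̇_max = COP_Carnot × Ẇ = 11.89 × 0.3670 kW = 4.364 kW.

4.36 kW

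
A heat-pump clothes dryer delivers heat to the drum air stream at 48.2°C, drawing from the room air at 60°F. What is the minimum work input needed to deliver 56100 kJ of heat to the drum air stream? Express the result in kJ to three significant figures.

5700 kJ

In absolute terms T_C = 288.71 K and T_H = 321.35 K, so ΔT = 32.64 K.
The reversible limit is COP_HP = T_H/ΔT = 9.844, so W_min = Q_H/COP = Q_H·ΔT/T_H.
W_min = 56100 × 32.64/321.35 = 5699 kJ.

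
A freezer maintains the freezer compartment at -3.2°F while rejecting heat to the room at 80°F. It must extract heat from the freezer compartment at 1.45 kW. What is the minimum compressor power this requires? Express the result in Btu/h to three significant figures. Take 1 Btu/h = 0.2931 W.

902 Btu/h

In absolute terms T_C = 253.59 K and T_H = 299.82 K, so ΔT = 46.22 K.
COP_Carnot = T_C/ΔT = 253.59/46.22 = 5.486.
Ẇ_min = Q̇/COP_Carnot = 1.450/5.486 = 0.2643 kW = 901.7 Btu/h.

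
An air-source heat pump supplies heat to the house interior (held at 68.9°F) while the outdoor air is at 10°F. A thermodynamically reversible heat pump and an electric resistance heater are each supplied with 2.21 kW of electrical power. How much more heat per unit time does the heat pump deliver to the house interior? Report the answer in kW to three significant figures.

17.6 kW

In absolute terms T_C = 260.93 K and T_H = 293.65 K, so ΔT = 32.72 K.
COP_Carnot = T_H/ΔT = 293.65/32.72 = 8.974.
The heat pump delivers Q̇_H = COP × Ẇ = 19.83 kW; the resistance heater delivers Ẇ = 2.210 kW.
Extra = (COP − 1)·Ẇ = 17.62 kW.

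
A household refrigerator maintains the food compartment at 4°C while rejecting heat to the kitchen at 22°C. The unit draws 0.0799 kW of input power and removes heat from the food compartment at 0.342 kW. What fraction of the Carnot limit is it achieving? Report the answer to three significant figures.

0.278

COP_actual = Q̇_C/Ẇ = 0.3420/0.07990 = 4.280.
In absolute terms T_C = 277.15 K and T_H = 295.15 K, so ΔT = 18.00 K.
COP_Carnot = T_C/ΔT = 277.15/18.00 = 15.40.
η_II = COP_actual/COP_Carnot = 4.280/15.40 = 0.2780.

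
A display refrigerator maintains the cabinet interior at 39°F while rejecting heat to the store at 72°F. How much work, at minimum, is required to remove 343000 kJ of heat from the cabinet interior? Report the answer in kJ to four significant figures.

22700 kJ

In absolute terms T_C = 277.04 K and T_H = 295.37 K, so ΔT = 18.33 K.
The reversible limit is COP_R = T_C/ΔT = 15.11, so W_min = Q_C/COP = Q_C·ΔT/T_C.
W_min = 343000 × 18.33/277.04 = 22700 kJ.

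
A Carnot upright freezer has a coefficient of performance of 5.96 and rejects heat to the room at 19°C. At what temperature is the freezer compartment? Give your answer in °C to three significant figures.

For a Carnot refrigerator COP_R = T_C/(T_H − T_C), so T_C = COP·T_H/(1 + COP).
With T_H = 292.15 K, T_C = 5.96 × 292.15/6.960 = 250.17 K.
Converting, 250.17 K = -22.98°C.

-23.0 °C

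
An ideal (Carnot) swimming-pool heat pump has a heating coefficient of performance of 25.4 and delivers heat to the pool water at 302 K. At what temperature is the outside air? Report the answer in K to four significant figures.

COP_HP = T_H/(T_H − T_C) gives T_H − T_C = T_H/COP.
With T_H = 302.00 K, T_C = 302.00 × (1 − 1/25.4) = 290.11 K.

290.1 K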